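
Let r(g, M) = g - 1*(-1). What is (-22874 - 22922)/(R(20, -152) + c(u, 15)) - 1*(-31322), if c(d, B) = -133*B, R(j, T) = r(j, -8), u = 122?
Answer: 30937712/987 ≈ 31345.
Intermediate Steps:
r(g, M) = 1 + g (r(g, M) = g + 1 = 1 + g)
R(j, T) = 1 + j
(-22874 - 22922)/(R(20, -152) + c(u, 15)) - 1*(-31322) = (-22874 - 22922)/((1 + 20) - 133*15) - 1*(-31322) = -45796/(21 - 1995) + 31322 = -45796/(-1974) + 31322 = -45796*(-1/1974) + 31322 = 22898/987 + 31322 = 30937712/987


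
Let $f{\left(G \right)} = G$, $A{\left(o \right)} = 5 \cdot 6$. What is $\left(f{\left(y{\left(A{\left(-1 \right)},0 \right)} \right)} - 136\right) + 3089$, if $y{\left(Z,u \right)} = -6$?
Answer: $2947$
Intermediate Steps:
$A{\left(o \right)} = 30$
$\left(f{\left(y{\left(A{\left(-1 \right)},0 \right)} \right)} - 136\right) + 3089 = \left(-6 - 136\right) + 3089 = -142 + 3089 = 2947$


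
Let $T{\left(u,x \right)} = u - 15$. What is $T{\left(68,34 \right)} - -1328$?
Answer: $1381$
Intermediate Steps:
$T{\left(u,x \right)} = -15 + u$
$T{\left(68,34 \right)} - -1328 = \left(-15 + 68\right) - -1328 = 53 + 1328 = 1381$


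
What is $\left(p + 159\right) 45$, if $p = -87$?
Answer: $3240$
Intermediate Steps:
$\left(p + 159\right) 45 = \left(-87 + 159\right) 45 = 72 \cdot 45 = 3240$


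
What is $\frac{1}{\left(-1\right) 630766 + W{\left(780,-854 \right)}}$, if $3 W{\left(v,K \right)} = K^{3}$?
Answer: $- \frac{3}{624728162} \approx -4.8021 \cdot 10^{-9}$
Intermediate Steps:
$W{\left(v,K \right)} = \frac{K^{3}}{3}$
$\frac{1}{\left(-1\right) 630766 + W{\left(780,-854 \right)}} = \frac{1}{\left(-1\right) 630766 + \frac{\left(-854\right)^{3}}{3}} = \frac{1}{-630766 + \frac{1}{3} \left(-622835864\right)} = \frac{1}{-630766 - \frac{622835864}{3}} = \frac{1}{- \frac{624728162}{3}} = - \frac{3}{624728162}$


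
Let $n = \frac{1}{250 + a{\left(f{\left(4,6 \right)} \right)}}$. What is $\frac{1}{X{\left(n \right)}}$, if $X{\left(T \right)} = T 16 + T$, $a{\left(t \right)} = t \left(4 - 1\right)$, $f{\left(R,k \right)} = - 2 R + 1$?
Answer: $\frac{229}{17} \approx 13.471$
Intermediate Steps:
$f{\left(R,k \right)} = 1 - 2 R$
$a{\left(t \right)} = 3 t$ ($a{\left(t \right)} = t 3 = 3 t$)
$n = \frac{1}{229}$ ($n = \frac{1}{250 + 3 \left(1 - 8\right)} = \frac{1}{250 + 3 \left(-7\right)} = \frac{1}{250 - 21} = \frac{1}{229} \approx 0.0043668$)
$X{\left(T \right)} = 17 T$ ($X{\left(T \right)} = 16 T + T = 17 T$)
$\frac{1}{X{\left(n \right)}} = \frac{1}{17 \cdot \frac{1}{229}} = \frac{1}{\frac{17}{229}} = \frac{229}{17}$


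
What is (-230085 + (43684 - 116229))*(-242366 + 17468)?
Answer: 68060881740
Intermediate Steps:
(-230085 + (43684 - 116229))*(-242366 + 17468) = (-230085 - 72545)*(-224898) = -302630*(-224898) = 68060881740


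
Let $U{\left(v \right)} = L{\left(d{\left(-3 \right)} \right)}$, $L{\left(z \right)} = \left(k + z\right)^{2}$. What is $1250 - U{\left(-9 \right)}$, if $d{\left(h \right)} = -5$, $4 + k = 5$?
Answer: $1234$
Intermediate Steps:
$k = 1$ ($k = -4 + 5 = 1$)
$L{\left(z \right)} = \left(1 + z\right)^{2}$
$U{\left(v \right)} = 16$ ($U{\left(v \right)} = \left(1 - 5\right)^{2} = \left(-4\right)^{2} = 16$)
$1250 - U{\left(-9 \right)} = 1250 - 16 = 1234$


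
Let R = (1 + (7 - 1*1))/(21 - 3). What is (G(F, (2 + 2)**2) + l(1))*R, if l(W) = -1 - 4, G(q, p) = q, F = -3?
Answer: -28/9 ≈ -3.1111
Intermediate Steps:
l(W) = -5
R = 7/18 (R = (1 + (7 - 1))/18 = (1 + 6)*(1/18) = 7*(1/18) = 7/18 ≈ 0.38889)
(G(F, (2 + 2)**2) + l(1))*R = (-3 - 5)*(7/18) = -8*7/18 = -28/9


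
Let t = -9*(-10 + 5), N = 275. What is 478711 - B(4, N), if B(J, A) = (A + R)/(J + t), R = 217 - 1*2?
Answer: 478701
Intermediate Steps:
R = 215 (R = 217 - 2 = 215)
t = 45 (t = -9*(-5) = 45)
B(J, A) = (215 + A)/(45 + J) (B(J, A) = (A + 215)/(J + 45) = (215 + A)/(45 + J))
478711 - B(4, N) = 478711 - (215 + 275)/(45 + 4) = 478711 - 490/49 = 478711 - 1*10 = 478711 - 10 = 478701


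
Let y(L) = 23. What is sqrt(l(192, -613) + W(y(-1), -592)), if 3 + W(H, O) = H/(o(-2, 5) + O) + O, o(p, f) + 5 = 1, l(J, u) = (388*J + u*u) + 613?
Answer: sqrt(39986928105)/298 ≈ 671.03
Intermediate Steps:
l(J, u) = 613 + u**2 + 388*J (l(J, u) = (388*J + u**2) + 613 = (u**2 + 388*J) + 613 = 613 + u**2 + 388*J)
o(p, f) = -4 (o(p, f) = -5 + 1 = -4)
W(H, O) = -3 + O + H/(-4 + O) (W(H, O) = -3 + (H/(-4 + O) + O) = -3 + (O + H/(-4 + O)) = -3 + O + H/(-4 + O))
sqrt(l(192, -613) + W(y(-1), -592)) = sqrt((613 + (-613)**2 + 388*192) + (12 + 23 + (-592)**2 - 7*(-592))/(-4 - 592)) = sqrt((613 + 375769 + 74496) + (12 + 23 + 350464 + 4144)/(-596)) = sqrt(450878 - 1/596*354643) = sqrt(450878 - 354643/596) = sqrt(268368645/596) = sqrt(39986928105)/298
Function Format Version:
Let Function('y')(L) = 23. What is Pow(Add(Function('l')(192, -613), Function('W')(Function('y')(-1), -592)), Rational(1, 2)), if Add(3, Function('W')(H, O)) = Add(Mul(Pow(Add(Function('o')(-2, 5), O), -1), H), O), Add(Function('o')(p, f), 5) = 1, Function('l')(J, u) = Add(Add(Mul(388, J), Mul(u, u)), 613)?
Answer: Mul(Rational(1, 298), Pow(39986928105, Rational(1, 2))) ≈ 671.03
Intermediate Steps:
Function('l')(J, u) = Add(613, Pow(u, 2), Mul(388, J)) (Function('l')(J, u) = Add(Add(Mul(388, J), Pow(u, 2)), 613) = Add(Add(Pow(u, 2), Mul(388, J)), 613) = Add(613, Pow(u, 2), Mul(388, J)))
Function('o')(p, f) = -4 (Function('o')(p, f) = Add(-5, 1) = -4)
Function('W')(H, O) = Add(-3, O, Mul(H, Pow(Add(-4, O), -1))) (Function('W')(H, O) = Add(-3, Add(Mul(Pow(Add(-4, O), -1), H), O)) = Add(-3, Add(Mul(H, Pow(Add(-4, O), -1)), O)) = Add(-3, Add(O, Mul(H, Pow(Add(-4, O), -1)))) = Add(-3, O, Mul(H, Pow(Add(-4, O), -1))))
Pow(Add(Function('l')(192, -613), Function('W')(Function('y')(-1), -592)), Rational(1, 2)) = Pow(Add(Add(613, Pow(-613, 2), Mul(388, 192)), Mul(Pow(Add(-4, -592), -1), Add(12, 23, Pow(-592, 2), Mul(-7, -592)))), Rational(1, 2)) = Pow(Add(Add(613, 375769, 74496), Mul(Pow(-596, -1), Add(12, 23, 350464, 4144))), Rational(1, 2)) = Pow(Add(450878, Mul(Rational(-1, 596), 354643)), Rational(1, 2)) = Pow(Add(450878, Rational(-354643, 596)), Rational(1, 2)) = Pow(Rational(268368645, 596), Rational(1, 2)) = Mul(Rational(1, 298), Pow(39986928105, Rational(1, 2)))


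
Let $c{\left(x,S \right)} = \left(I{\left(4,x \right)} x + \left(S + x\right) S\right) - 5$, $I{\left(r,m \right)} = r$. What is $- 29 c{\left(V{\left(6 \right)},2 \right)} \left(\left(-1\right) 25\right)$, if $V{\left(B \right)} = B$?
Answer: $25375$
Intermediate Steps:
$c{\left(x,S \right)} = -5 + 4 x + S \left(S + x\right)$ ($c{\left(x,S \right)} = \left(4 x + \left(S + x\right) S\right) - 5 = \left(4 x + S \left(S + x\right)\right) - 5 = -5 + 4 x + S \left(S + x\right)$)
$- 29 c{\left(V{\left(6 \right)},2 \right)} \left(\left(-1\right) 25\right) = - 29 \left(-5 + 2^{2} + 4 \cdot 6 + 2 \cdot 6\right) \left(\left(-1\right) 25\right) = - 29 \left(-5 + 4 + 24 + 12\right) \left(-25\right) = \left(-29\right) 35 \left(-25\right) = \left(-1015\right) \left(-25\right) = 25375$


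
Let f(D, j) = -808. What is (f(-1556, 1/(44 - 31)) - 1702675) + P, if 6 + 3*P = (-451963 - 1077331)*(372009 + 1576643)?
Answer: -2980066922143/3 ≈ -9.9336e+11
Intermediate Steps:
P = -2980061811694/3 (P = -2 + ((-451963 - 1077331)*(372009 + 1576643))/3 = -2 + (-1529294*1948652)/3 = -2 + (1/3)*(-2980061811688) = -2 - 2980061811688/3 = -2980061811694/3 ≈ -9.9335e+11)
(f(-1556, 1/(44 - 31)) - 1702675) + P = (-808 - 1702675) - 2980061811694/3 = -1703483 - 2980061811694/3 = -2980066922143/3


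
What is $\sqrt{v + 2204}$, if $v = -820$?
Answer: $2 \sqrt{346} \approx 37.202$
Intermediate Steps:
$\sqrt{v + 2204} = \sqrt{-820 + 2204} = \sqrt{1384} = 2 \sqrt{346}$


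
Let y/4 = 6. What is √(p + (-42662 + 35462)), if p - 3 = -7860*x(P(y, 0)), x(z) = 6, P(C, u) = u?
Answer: I*√54357 ≈ 233.15*I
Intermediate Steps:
y = 24 (y = 4*6 = 24)
p = -47157 (p = 3 - 7860*6 = 3 - 47160 = -47157)
√(p + (-42662 + 35462)) = √(-47157 + (-42662 + 35462)) = √(-47157 - 7200) = √(-54357) = I*√54357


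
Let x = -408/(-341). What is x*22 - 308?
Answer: -8732/31 ≈ -281.68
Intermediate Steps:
x = 408/341 (x = -408*(-1/341) = 408/341 ≈ 1.1965)
x*22 - 308 = (408/341)*22 - 308 = 816/31 - 308 = -8732/31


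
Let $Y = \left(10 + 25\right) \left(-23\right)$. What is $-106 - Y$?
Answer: $699$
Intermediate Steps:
$Y = -805$ ($Y = 35 \left(-23\right) = -805$)
$-106 - Y = -106 - -805 = -106 + 805 = 699$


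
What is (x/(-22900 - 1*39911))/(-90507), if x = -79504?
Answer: -79504/5684835177 ≈ -1.3985e-5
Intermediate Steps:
(x/(-22900 - 1*39911))/(-90507) = -79504/(-22900 - 1*39911)/(-90507) = -79504/(-22900 - 39911)*(-1/90507) = -79504/(-62811)*(-1/90507) = -79504*(-1/62811)*(-1/90507) = (79504/62811)*(-1/90507) = -79504/5684835177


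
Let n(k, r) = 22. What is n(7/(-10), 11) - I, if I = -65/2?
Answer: 109/2 ≈ 54.500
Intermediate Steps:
I = -65/2 ≈ -32.500
n(7/(-10), 11) - I = 22 - 1*(-65/2) = 22 + 65/2 = 109/2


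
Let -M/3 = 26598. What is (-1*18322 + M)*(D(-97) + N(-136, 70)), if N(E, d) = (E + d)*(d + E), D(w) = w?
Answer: -417876044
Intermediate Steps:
M = -79794 (M = -3*26598 = -79794)
N(E, d) = (E + d)² (N(E, d) = (E + d)*(E + d) = (E + d)²)
(-1*18322 + M)*(D(-97) + N(-136, 70)) = (-1*18322 - 79794)*(-97 + (-136 + 70)²) = (-18322 - 79794)*(-97 + (-66)²) = -98116*(-97 + 4356) = -98116*4259 = -417876044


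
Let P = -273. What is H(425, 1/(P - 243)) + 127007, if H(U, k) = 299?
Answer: 127306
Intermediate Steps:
H(425, 1/(P - 243)) + 127007 = 299 + 127007 = 127306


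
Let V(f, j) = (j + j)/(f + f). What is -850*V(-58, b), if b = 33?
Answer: 14025/29 ≈ 483.62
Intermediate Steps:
V(f, j) = j/f (V(f, j) = (2*j)/((2*f)) = (2*j)*(1/(2*f)) = j/f)
-850*V(-58, b) = -28050/(-58) = -28050*(-1)/58 = -850*(-33/58) = 14025/29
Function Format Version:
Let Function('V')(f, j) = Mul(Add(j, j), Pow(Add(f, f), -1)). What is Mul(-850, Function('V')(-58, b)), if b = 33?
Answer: Rational(14025, 29) ≈ 483.62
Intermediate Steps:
Function('V')(f, j) = Mul(j, Pow(f, -1)) (Function('V')(f, j) = Mul(Mul(2, j), Pow(Mul(2, f), -1)) = Mul(Mul(2, j), Mul(Rational(1, 2), Pow(f, -1))) = Mul(j, Pow(f, -1)))
Mul(-850, Function('V')(-58, b)) = Mul(-850, Mul(33, Pow(-58, -1))) = Mul(-850, Mul(33, Rational(-1, 58))) = Mul(-850, Rational(-33, 58)) = Rational(14025, 29)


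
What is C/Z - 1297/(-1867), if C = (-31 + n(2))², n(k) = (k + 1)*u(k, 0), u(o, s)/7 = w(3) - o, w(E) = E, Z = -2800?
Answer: 34449/52276 ≈ 0.65898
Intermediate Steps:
u(o, s) = 21 - 7*o (u(o, s) = 7*(3 - o) = 21 - 7*o)
n(k) = (1 + k)*(21 - 7*k) (n(k) = (k + 1)*(21 - 7*k) = (1 + k)*(21 - 7*k))
C = 100 (C = (-31 - 7*(1 + 2)*(-3 + 2))² = (-31 - 7*3*(-1))² = (-31 + 21)² = (-10)² = 100)
C/Z - 1297/(-1867) = 100/(-2800) - 1297/(-1867) = 100*(-1/2800) - 1297*(-1/1867) = -1/28 + 1297/1867 = 34449/52276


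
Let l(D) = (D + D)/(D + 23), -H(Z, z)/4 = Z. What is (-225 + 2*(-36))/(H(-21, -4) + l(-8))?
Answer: -4455/1244 ≈ -3.5812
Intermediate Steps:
H(Z, z) = -4*Z
l(D) = 2*D/(23 + D) (l(D) = (2*D)/(23 + D) = 2*D/(23 + D))
(-225 + 2*(-36))/(H(-21, -4) + l(-8)) = (-225 + 2*(-36))/(-4*(-21) + 2*(-8)/(23 - 8)) = (-225 - 72)/(84 + 2*(-8)/15) = -297/(84 + 2*(-8)*(1/15)) = -297/(84 - 16/15) = -297/1244/15 = -297*15/1244 = -4455/1244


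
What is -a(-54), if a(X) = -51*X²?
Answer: 148716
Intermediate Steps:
-a(-54) = -(-51)*(-54)² = -(-51)*2916 = -1*(-148716) = 148716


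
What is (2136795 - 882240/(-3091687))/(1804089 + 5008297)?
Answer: 943757457915/3008823605026 ≈ 0.31366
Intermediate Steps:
(2136795 - 882240/(-3091687))/(1804089 + 5008297) = (2136795 - 882240*(-1/3091687))/6812386 = (2136795 + 882240/3091687)*(1/6812386) = (6606302205405/3091687)*(1/6812386) = 943757457915/3008823605026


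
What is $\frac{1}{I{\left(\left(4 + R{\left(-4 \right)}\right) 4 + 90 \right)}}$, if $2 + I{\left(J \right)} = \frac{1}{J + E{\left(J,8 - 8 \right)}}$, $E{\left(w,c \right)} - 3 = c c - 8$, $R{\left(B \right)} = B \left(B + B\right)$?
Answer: $- \frac{229}{457} \approx -0.50109$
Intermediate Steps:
$R{\left(B \right)} = 2 B^{2}$ ($R{\left(B \right)} = B 2 B = 2 B^{2}$)
$E{\left(w,c \right)} = -5 + c^{2}$ ($E{\left(w,c \right)} = 3 + \left(c c - 8\right) = 3 + \left(c^{2} - 8\right) = 3 + \left(-8 + c^{2}\right) = -5 + c^{2}$)
$I{\left(J \right)} = -2 + \frac{1}{-5 + J}$ ($I{\left(J \right)} = -2 + \frac{1}{J - \left(5 - \left(8 - 8\right)^{2}\right)} = -2 + \frac{1}{J - \left(5 - 0^{2}\right)} = -2 + \frac{1}{J + \left(-5 + 0\right)} = -2 + \frac{1}{J - 5} = -2 + \frac{1}{-5 + J}$)
$\frac{1}{I{\left(\left(4 + R{\left(-4 \right)}\right) 4 + 90 \right)}} = \frac{1}{\frac{1}{5 - \left(\left(4 + 2 \left(-4\right)^{2}\right) 4 + 90\right)} \left(-11 + 2 \left(\left(4 + 2 \left(-4\right)^{2}\right) 4 + 90\right)\right)} = \frac{1}{\frac{1}{5 - \left(\left(4 + 2 \cdot 16\right) 4 + 90\right)} \left(-11 + 2 \left(\left(4 + 2 \cdot 16\right) 4 + 90\right)\right)} = \frac{1}{\frac{1}{5 - \left(\left(4 + 32\right) 4 + 90\right)} \left(-11 + 2 \left(\left(4 + 32\right) 4 + 90\right)\right)} = \frac{1}{\frac{1}{5 - \left(36 \cdot 4 + 90\right)} \left(-11 + 2 \left(36 \cdot 4 + 90\right)\right)} = \frac{1}{\frac{1}{5 - \left(144 + 90\right)} \left(-11 + 2 \left(144 + 90\right)\right)} = \frac{1}{\frac{1}{5 - 234} \left(-11 + 2 \cdot 234\right)} = \frac{1}{\frac{1}{5 - 234} \left(-11 + 468\right)} = \frac{1}{\frac{1}{-229} \cdot 457} = \frac{1}{\left(- \frac{1}{229}\right) 457} = \frac{1}{- \frac{457}{229}} = - \frac{229}{457}$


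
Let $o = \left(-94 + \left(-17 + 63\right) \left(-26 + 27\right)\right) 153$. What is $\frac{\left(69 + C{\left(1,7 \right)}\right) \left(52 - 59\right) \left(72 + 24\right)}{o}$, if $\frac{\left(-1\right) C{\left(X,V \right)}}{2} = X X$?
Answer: $\frac{938}{153} \approx 6.1307$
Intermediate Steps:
$C{\left(X,V \right)} = - 2 X^{2}$ ($C{\left(X,V \right)} = - 2 X X = - 2 X^{2}$)
$o = -7344$ ($o = \left(-94 + 46 \cdot 1\right) 153 = \left(-94 + 46\right) 153 = \left(-48\right) 153 = -7344$)
$\frac{\left(69 + C{\left(1,7 \right)}\right) \left(52 - 59\right) \left(72 + 24\right)}{o} = \frac{\left(69 - 2 \cdot 1^{2}\right) \left(52 - 59\right) \left(72 + 24\right)}{-7344} = \left(69 - 2\right) \left(\left(-7\right) 96\right) \left(- \frac{1}{7344}\right) = \left(69 - 2\right) \left(-672\right) \left(- \frac{1}{7344}\right) = 67 \left(-672\right) \left(- \frac{1}{7344}\right) = \left(-45024\right) \left(- \frac{1}{7344}\right) = \frac{938}{153}$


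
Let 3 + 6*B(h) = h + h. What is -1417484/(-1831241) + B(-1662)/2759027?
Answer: 7819722409867/10104886725014 ≈ 0.77386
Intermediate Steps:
B(h) = -½ + h/3 (B(h) = -½ + (h + h)/6 = -½ + (2*h)/6 = -½ + h/3)
-1417484/(-1831241) + B(-1662)/2759027 = -1417484/(-1831241) + (-½ + (⅓)*(-1662))/2759027 = -1417484*(-1/1831241) + (-½ - 554)*(1/2759027) = 1417484/1831241 - 1109/2*1/2759027 = 1417484/1831241 - 1109/5518054 = 7819722409867/10104886725014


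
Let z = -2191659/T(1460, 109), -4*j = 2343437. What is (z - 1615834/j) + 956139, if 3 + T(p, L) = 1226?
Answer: 2735188686283634/2866023451 ≈ 9.5435e+5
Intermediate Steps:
j = -2343437/4 (j = -¼*2343437 = -2343437/4 ≈ -5.8586e+5)
T(p, L) = 1223 (T(p, L) = -3 + 1226 = 1223)
z = -2191659/1223 ≈ -1792.0
(z - 1615834/j) + 956139 = (-2191659/1223 - 1615834/(-2343437/4)) + 956139 = (-2191659/1223 - 1615834*(-4/2343437)) + 956139 = (-2191659/1223 + 6463336/2343437) + 956139 = -5128110132055/2866023451 + 956139 = 2735188686283634/2866023451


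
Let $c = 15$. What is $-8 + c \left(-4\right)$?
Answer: $-68$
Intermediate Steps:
$-8 + c \left(-4\right) = -8 + 15 \left(-4\right) = -8 - 60 = -68$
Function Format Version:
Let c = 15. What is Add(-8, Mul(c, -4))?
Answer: -68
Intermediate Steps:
Add(-8, Mul(c, -4)) = Add(-8, Mul(15, -4)) = Add(-8, -60) = -68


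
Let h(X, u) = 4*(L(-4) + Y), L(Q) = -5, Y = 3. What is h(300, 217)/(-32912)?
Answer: 1/4114 ≈ 0.00024307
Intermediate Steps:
h(X, u) = -8 (h(X, u) = 4*(-5 + 3) = 4*(-2) = -8)
h(300, 217)/(-32912) = -8/(-32912) = -8*(-1/32912) = 1/4114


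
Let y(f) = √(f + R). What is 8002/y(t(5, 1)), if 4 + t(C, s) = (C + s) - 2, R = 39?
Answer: 8002*√39/39 ≈ 1281.3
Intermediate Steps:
t(C, s) = -6 + C + s (t(C, s) = -4 + ((C + s) - 2) = -4 + (-2 + C + s) = -6 + C + s)
y(f) = √(39 + f) (y(f) = √(f + 39) = √(39 + f))
8002/y(t(5, 1)) = 8002/(√(39 + (-6 + 5 + 1))) = 8002/(√(39 + 0)) = 8002/(√39) = 8002*(√39/39) = 8002*√39/39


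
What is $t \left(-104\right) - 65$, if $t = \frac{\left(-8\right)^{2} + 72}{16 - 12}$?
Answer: $-3601$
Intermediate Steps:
$t = 34$ ($t = \frac{64 + 72}{4} = 136 \cdot \frac{1}{4} = 34$)
$t \left(-104\right) - 65 = 34 \left(-104\right) - 65 = -3536 - 65 = -3601$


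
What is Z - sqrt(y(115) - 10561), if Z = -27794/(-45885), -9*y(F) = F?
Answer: 27794/45885 - 2*I*sqrt(23791)/3 ≈ 0.60573 - 102.83*I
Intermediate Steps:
y(F) = -F/9
Z = 27794/45885 (Z = -27794*(-1/45885) = 27794/45885 ≈ 0.60573)
Z - sqrt(y(115) - 10561) = 27794/45885 - sqrt(-1/9*115 - 10561) = 27794/45885 - sqrt(-115/9 - 10561) = 27794/45885 - sqrt(-95164/9) = 27794/45885 - 2*I*sqrt(23791)/3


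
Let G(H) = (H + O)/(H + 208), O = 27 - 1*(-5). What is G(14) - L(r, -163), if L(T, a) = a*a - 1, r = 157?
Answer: -2949025/111 ≈ -26568.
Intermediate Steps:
O = 32 (O = 27 + 5 = 32)
G(H) = (32 + H)/(208 + H) (G(H) = (H + 32)/(H + 208) = (32 + H)/(208 + H))
L(T, a) = -1 + a² (L(T, a) = a² - 1 = -1 + a²)
G(14) - L(r, -163) = (32 + 14)/(208 + 14) - (-1 + (-163)²) = 46/222 - (-1 + 26569) = (1/222)*46 - 1*26568 = 23/111 - 26568 = -2949025/111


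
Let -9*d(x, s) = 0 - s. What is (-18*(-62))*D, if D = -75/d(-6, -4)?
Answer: 188325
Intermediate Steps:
d(x, s) = s/9 (d(x, s) = -(0 - s)/9 = -(-1)*s/9 = s/9)
D = 675/4 (D = -75/((1/9)*(-4)) = -75/(-4/9) = -75*(-9/4) = 675/4 ≈ 168.75)
(-18*(-62))*D = -18*(-62)*(675/4) = 1116*(675/4) = 188325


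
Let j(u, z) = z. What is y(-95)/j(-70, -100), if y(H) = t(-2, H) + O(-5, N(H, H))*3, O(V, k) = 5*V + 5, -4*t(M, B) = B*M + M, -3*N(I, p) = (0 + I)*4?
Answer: 107/100 ≈ 1.0700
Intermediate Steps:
N(I, p) = -4*I/3 (N(I, p) = -(0 + I)*4/3 = -I*4/3 = -4*I/3)
t(M, B) = -M/4 - B*M/4 (t(M, B) = -(B*M + M)/4 = -(M + B*M)/4 = -M/4 - B*M/4)
O(V, k) = 5 + 5*V
y(H) = -119/2 + H/2 (y(H) = -¼*(-2)*(1 + H) + (5 + 5*(-5))*3 = (½ + H/2) + (5 - 25)*3 = (½ + H/2) - 20*3 = (½ + H/2) - 60 = -119/2 + H/2)
y(-95)/j(-70, -100) = (-119/2 + (½)*(-95))/(-100) = (-119/2 - 95/2)*(-1/100) = -107*(-1/100) = 107/100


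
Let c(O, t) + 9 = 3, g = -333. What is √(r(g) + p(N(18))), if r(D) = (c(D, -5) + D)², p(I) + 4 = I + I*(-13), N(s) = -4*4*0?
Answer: √114917 ≈ 338.99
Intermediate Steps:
c(O, t) = -6 (c(O, t) = -9 + 3 = -6)
N(s) = 0 (N(s) = -16*0 = 0)
p(I) = -4 - 12*I (p(I) = -4 + (I + I*(-13)) = -4 + (I - 13*I) = -4 - 12*I)
r(D) = (-6 + D)²
√(r(g) + p(N(18))) = √((-6 - 333)² + (-4 - 12*0)) = √((-339)² + (-4 + 0)) = √(114921 - 4) = √114917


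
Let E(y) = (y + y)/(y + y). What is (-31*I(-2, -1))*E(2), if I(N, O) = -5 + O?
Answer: 186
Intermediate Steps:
E(y) = 1 (E(y) = (2*y)/((2*y)) = (2*y)*(1/(2*y)) = 1)
(-31*I(-2, -1))*E(2) = -31*(-5 - 1)*1 = -31*(-6)*1 = 186*1 = 186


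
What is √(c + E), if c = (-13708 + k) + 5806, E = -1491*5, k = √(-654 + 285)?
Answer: √(-15357 + 3*I*√41) ≈ 0.0775 + 123.92*I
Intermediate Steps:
k = 3*I*√41 (k = √(-369) = 3*I*√41 ≈ 19.209*I)
E = -7455
c = -7902 + 3*I*√41 (c = (-13708 + 3*I*√41) + 5806 = -7902 + 3*I*√41 ≈ -7902.0 + 19.209*I)
√(c + E) = √((-7902 + 3*I*√41) - 7455) = √(-15357 + 3*I*√41)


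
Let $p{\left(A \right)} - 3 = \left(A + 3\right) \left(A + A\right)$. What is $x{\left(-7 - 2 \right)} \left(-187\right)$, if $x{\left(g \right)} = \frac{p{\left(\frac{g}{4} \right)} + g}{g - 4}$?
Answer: $- \frac{14025}{104} \approx -134.86$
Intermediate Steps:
$p{\left(A \right)} = 3 + 2 A \left(3 + A\right)$ ($p{\left(A \right)} = 3 + \left(A + 3\right) \left(A + A\right) = 3 + \left(3 + A\right) 2 A = 3 + 2 A \left(3 + A\right)$)
$x{\left(g \right)} = \frac{3 + \frac{g^{2}}{8} + \frac{5 g}{2}}{-4 + g}$ ($x{\left(g \right)} = \frac{\left(3 + 2 \left(\frac{g}{4}\right)^{2} + 6 \frac{g}{4}\right) + g}{g - 4} = \frac{\left(3 + 2 \left(g \frac{1}{4}\right)^{2} + 6 g \frac{1}{4}\right) + g}{-4 + g} = \frac{\left(3 + 2 \left(\frac{g}{4}\right)^{2} + 6 \frac{g}{4}\right) + g}{-4 + g} = \frac{\left(3 + 2 \frac{g^{2}}{16} + \frac{3 g}{2}\right) + g}{-4 + g} = \frac{\left(3 + \frac{g^{2}}{8} + \frac{3 g}{2}\right) + g}{-4 + g} = \frac{3 + \frac{g^{2}}{8} + \frac{5 g}{2}}{-4 + g}$)
$x{\left(-7 - 2 \right)} \left(-187\right) = \frac{24 + \left(-7 - 2\right)^{2} + 20 \left(-7 - 2\right)}{8 \left(-4 - 9\right)} \left(-187\right) = \frac{24 + \left(-9\right)^{2} + 20 \left(-9\right)}{8 \left(-4 - 9\right)} \left(-187\right) = \frac{24 + 81 - 180}{8 \left(-13\right)} \left(-187\right) = \frac{1}{8} \left(- \frac{1}{13}\right) \left(-75\right) \left(-187\right) = \frac{75}{104} \left(-187\right) = - \frac{14025}{104}$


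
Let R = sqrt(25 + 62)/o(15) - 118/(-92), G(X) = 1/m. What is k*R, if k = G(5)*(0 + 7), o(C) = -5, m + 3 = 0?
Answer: -413/138 + 7*sqrt(87)/15 ≈ 1.3600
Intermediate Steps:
m = -3 (m = -3 + 0 = -3)
G(X) = -1/3 (G(X) = 1/(-3) = -1/3)
k = -7/3 (k = -(0 + 7)/3 = -1/3*7 = -7/3 ≈ -2.3333)
R = 59/46 - sqrt(87)/5 (R = sqrt(25 + 62)/(-5) - 118/(-92) = sqrt(87)*(-1/5) - 118*(-1/92) = -sqrt(87)/5 + 59/46 = 59/46 - sqrt(87)/5 ≈ -0.58287)
k*R = -7*(59/46 - sqrt(87)/5)/3 = -413/138 + 7*sqrt(87)/15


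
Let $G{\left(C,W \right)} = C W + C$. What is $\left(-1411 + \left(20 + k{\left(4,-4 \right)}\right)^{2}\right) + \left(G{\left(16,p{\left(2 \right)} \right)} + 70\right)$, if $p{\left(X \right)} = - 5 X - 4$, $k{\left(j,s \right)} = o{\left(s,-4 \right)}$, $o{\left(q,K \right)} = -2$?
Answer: $-1225$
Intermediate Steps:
$k{\left(j,s \right)} = -2$
$p{\left(X \right)} = -4 - 5 X$
$G{\left(C,W \right)} = C + C W$
$\left(-1411 + \left(20 + k{\left(4,-4 \right)}\right)^{2}\right) + \left(G{\left(16,p{\left(2 \right)} \right)} + 70\right) = \left(-1411 + \left(20 - 2\right)^{2}\right) + \left(16 \left(1 - 14\right) + 70\right) = \left(-1411 + 18^{2}\right) + \left(16 \left(1 - 14\right) + 70\right) = \left(-1411 + 324\right) + \left(16 \left(1 - 14\right) + 70\right) = -1087 + \left(16 \left(-13\right) + 70\right) = -1087 + \left(-208 + 70\right) = -1087 - 138 = -1225$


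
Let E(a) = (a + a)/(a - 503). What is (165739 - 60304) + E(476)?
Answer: 2845793/27 ≈ 1.0540e+5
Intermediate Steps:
E(a) = 2*a/(-503 + a) (E(a) = (2*a)/(-503 + a) = 2*a/(-503 + a))
(165739 - 60304) + E(476) = (165739 - 60304) + 2*476/(-503 + 476) = 105435 + 2*476/(-27) = 105435 + 2*476*(-1/27) = 105435 - 952/27 = 2845793/27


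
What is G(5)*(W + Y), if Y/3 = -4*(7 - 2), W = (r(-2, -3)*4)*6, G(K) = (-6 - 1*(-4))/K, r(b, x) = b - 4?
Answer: 408/5 ≈ 81.600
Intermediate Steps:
r(b, x) = -4 + b
G(K) = -2/K (G(K) = (-6 + 4)/K = -2/K)
W = -144 (W = ((-4 - 2)*4)*6 = -6*4*6 = -24*6 = -144)
Y = -60 (Y = 3*(-4*(7 - 2)) = 3*(-4*5) = 3*(-20) = -60)
G(5)*(W + Y) = (-2/5)*(-144 - 60) = -2*1/5*(-204) = -2/5*(-204) = 408/5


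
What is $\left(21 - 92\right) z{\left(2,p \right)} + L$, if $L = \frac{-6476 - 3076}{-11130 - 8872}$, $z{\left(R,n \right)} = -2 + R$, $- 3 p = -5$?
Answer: $\frac{4776}{10001} \approx 0.47755$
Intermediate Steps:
$p = \frac{5}{3}$ ($p = \left(- \frac{1}{3}\right) \left(-5\right) = \frac{5}{3} \approx 1.6667$)
$L = \frac{4776}{10001}$ ($L = - \frac{9552}{-20002} = \left(-9552\right) \left(- \frac{1}{20002}\right) = \frac{4776}{10001} \approx 0.47755$)
$\left(21 - 92\right) z{\left(2,p \right)} + L = \left(21 - 92\right) \left(-2 + 2\right) + \frac{4776}{10001} = \left(-71\right) 0 + \frac{4776}{10001} = 0 + \frac{4776}{10001} = \frac{4776}{10001}$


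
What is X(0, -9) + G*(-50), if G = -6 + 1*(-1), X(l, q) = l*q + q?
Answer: 341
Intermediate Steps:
X(l, q) = q + l*q
G = -7 (G = -6 - 1 = -7)
X(0, -9) + G*(-50) = -9*(1 + 0) - 7*(-50) = -9*1 + 350 = -9 + 350 = 341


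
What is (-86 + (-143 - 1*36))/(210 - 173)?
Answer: -265/37 ≈ -7.1622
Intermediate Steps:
(-86 + (-143 - 1*36))/(210 - 173) = (-86 + (-143 - 36))/37 = (-86 - 179)*(1/37) = -265*1/37 = -265/37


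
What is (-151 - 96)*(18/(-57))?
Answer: 78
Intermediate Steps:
(-151 - 96)*(18/(-57)) = -4446*(-1)/57 = -247*(-6/19) = 78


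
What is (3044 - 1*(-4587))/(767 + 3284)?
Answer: 7631/4051 ≈ 1.8837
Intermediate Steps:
(3044 - 1*(-4587))/(767 + 3284) = (3044 + 4587)/4051 = 7631*(1/4051) = 7631/4051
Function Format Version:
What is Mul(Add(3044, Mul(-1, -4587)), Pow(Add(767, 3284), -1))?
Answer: Rational(7631, 4051) ≈ 1.8837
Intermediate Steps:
Mul(Add(3044, Mul(-1, -4587)), Pow(Add(767, 3284), -1)) = Mul(Add(3044, 4587), Pow(4051, -1)) = Mul(7631, Rational(1, 4051)) = Rational(7631, 4051)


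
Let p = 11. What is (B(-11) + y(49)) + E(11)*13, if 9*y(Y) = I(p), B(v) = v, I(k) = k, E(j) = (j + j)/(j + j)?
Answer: 29/9 ≈ 3.2222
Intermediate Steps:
E(j) = 1 (E(j) = (2*j)/((2*j)) = (2*j)*(1/(2*j)) = 1)
y(Y) = 11/9 (y(Y) = (1/9)*11 = 11/9)
(B(-11) + y(49)) + E(11)*13 = (-11 + 11/9) + 1*13 = -88/9 + 13 = 29/9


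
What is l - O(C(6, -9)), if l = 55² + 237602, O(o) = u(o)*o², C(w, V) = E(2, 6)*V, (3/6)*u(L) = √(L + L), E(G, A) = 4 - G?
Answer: 240627 - 3888*I ≈ 2.4063e+5 - 3888.0*I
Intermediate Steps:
u(L) = 2*√2*√L (u(L) = 2*√(L + L) = 2*√(2*L) = 2*(√2*√L) = 2*√2*√L)
C(w, V) = 2*V (C(w, V) = (4 - 1*2)*V = (4 - 2)*V = 2*V)
O(o) = 2*√2*o^(5/2) (O(o) = (2*√2*√o)*o² = 2*√2*o^(5/2))
l = 240627 (l = 3025 + 237602 = 240627)
l - O(C(6, -9)) = 240627 - 2*√2*(2*(-9))^(5/2) = 240627 - 2*√2*(-18)^(5/2) = 240627 - 2*√2*972*I*√2 = 240627 - 3888*I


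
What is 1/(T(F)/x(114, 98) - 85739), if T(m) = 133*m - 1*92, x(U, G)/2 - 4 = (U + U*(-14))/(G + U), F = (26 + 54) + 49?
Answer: -317/28083708 ≈ -1.1288e-5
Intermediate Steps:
F = 129 (F = 80 + 49 = 129)
x(U, G) = 8 - 26*U/(G + U) (x(U, G) = 8 + 2*((U + U*(-14))/(G + U)) = 8 + 2*((U - 14*U)/(G + U)) = 8 + 2*((-13*U)/(G + U)) = 8 + 2*(-13*U/(G + U)) = 8 - 26*U/(G + U))
T(m) = -92 + 133*m (T(m) = 133*m - 92 = -92 + 133*m)
1/(T(F)/x(114, 98) - 85739) = 1/((-92 + 133*129)/((2*(-9*114 + 4*98)/(98 + 114))) - 85739) = 1/((-92 + 17157)/((2*(-1026 + 392)/212)) - 85739) = 1/(17065/((2*(1/212)*(-634))) - 85739) = 1/(17065/(-317/53) - 85739) = 1/(17065*(-53/317) - 85739) = 1/(-904445/317 - 85739) = 1/(-28083708/317) = -317/28083708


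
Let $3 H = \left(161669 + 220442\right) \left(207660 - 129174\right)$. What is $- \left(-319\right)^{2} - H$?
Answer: $-9996889743$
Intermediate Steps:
$H = 9996787982$ ($H = \frac{\left(161669 + 220442\right) \left(207660 - 129174\right)}{3} = \frac{382111 \cdot 78486}{3} = \frac{1}{3} \cdot 29990363946 = 9996787982$)
$- \left(-319\right)^{2} - H = - \left(-319\right)^{2} - 9996787982 = \left(-1\right) 101761 - 9996787982 = -101761 - 9996787982 = -9996889743$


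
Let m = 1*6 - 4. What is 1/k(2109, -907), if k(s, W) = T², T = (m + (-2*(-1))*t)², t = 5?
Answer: 1/20736 ≈ 4.8225e-5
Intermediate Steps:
m = 2 (m = 6 - 4 = 2)
T = 144 (T = (2 - 2*(-1)*5)² = (2 + 2*5)² = (2 + 10)² = 12² = 144)
k(s, W) = 20736 (k(s, W) = 144² = 20736)
1/k(2109, -907) = 1/20736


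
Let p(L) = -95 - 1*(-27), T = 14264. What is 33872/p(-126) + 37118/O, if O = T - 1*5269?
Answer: -75538654/152915 ≈ -493.99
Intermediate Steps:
p(L) = -68 (p(L) = -95 + 27 = -68)
O = 8995 (O = 14264 - 1*5269 = 14264 - 5269 = 8995)
33872/p(-126) + 37118/O = 33872/(-68) + 37118/8995 = 33872*(-1/68) + 37118*(1/8995) = -8468/17 + 37118/8995 = -75538654/152915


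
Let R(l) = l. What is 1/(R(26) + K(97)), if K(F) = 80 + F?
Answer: 1/203 ≈ 0.0049261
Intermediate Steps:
1/(R(26) + K(97)) = 1/(26 + (80 + 97)) = 1/(26 + 177) = 1/203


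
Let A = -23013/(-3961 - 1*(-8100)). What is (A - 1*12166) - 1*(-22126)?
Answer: 41201427/4139 ≈ 9954.4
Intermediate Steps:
A = -23013/4139 (A = -23013/(-3961 + 8100) = -23013/4139 ≈ -5.5600)
(A - 1*12166) - 1*(-22126) = (-23013/4139 - 1*12166) - 1*(-22126) = (-23013/4139 - 12166) + 22126 = -50378087/4139 + 22126 = 41201427/4139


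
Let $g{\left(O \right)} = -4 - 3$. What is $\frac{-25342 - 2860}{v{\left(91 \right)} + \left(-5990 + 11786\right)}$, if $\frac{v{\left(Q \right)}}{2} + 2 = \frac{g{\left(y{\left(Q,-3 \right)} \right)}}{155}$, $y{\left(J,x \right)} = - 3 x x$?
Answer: $- \frac{2185655}{448873} \approx -4.8692$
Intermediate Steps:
$y{\left(J,x \right)} = - 3 x^{2}$
$g{\left(O \right)} = -7$
$v{\left(Q \right)} = - \frac{634}{155}$ ($v{\left(Q \right)} = -4 + 2 \left(- \frac{7}{155}\right) = -4 - \frac{14}{155} = - \frac{634}{155}$)
$\frac{-25342 - 2860}{v{\left(91 \right)} + \left(-5990 + 11786\right)} = \frac{-25342 - 2860}{- \frac{634}{155} + \left(-5990 + 11786\right)} = - \frac{28202}{- \frac{634}{155} + 5796} = - \frac{28202}{\frac{897746}{155}} = \left(-28202\right) \frac{155}{897746} = - \frac{2185655}{448873}$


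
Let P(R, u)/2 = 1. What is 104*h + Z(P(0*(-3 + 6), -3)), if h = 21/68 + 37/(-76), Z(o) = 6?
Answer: -4042/323 ≈ -12.514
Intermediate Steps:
P(R, u) = 2 (P(R, u) = 2*1 = 2)
h = -115/646 (h = 21*(1/68) + 37*(-1/76) = 21/68 - 37/76 = -115/646 ≈ -0.17802)
104*h + Z(P(0*(-3 + 6), -3)) = 104*(-115/646) + 6 = -5980/323 + 6 = -4042/323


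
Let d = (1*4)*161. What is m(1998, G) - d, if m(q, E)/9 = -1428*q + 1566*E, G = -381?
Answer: -31048754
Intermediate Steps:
m(q, E) = -12852*q + 14094*E (m(q, E) = 9*(-1428*q + 1566*E) = -12852*q + 14094*E)
d = 644 (d = 4*161 = 644)
m(1998, G) - d = (-12852*1998 + 14094*(-381)) - 1*644 = (-25678296 - 5369814) - 644 = -31048110 - 644 = -31048754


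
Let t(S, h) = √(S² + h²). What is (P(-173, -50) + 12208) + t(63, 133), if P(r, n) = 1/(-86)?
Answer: 1049887/86 + 7*√442 ≈ 12355.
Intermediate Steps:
P(r, n) = -1/86
(P(-173, -50) + 12208) + t(63, 133) = (-1/86 + 12208) + √(63² + 133²) = 1049887/86 + √(3969 + 17689) = 1049887/86 + √21658 = 1049887/86 + 7*√442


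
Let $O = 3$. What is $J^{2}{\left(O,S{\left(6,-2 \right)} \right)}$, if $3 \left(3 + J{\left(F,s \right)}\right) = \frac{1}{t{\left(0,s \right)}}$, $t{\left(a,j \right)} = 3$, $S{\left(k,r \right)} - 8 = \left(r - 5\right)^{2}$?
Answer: $\frac{676}{81} \approx 8.3457$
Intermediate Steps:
$S{\left(k,r \right)} = 8 + \left(-5 + r\right)^{2}$ ($S{\left(k,r \right)} = 8 + \left(r - 5\right)^{2} = 8 + \left(-5 + r\right)^{2}$)
$J{\left(F,s \right)} = - \frac{26}{9}$ ($J{\left(F,s \right)} = -3 + \frac{1}{3 \cdot 3} = -3 + \frac{1}{3} \cdot \frac{1}{3} = -3 + \frac{1}{9} = - \frac{26}{9}$)
$J^{2}{\left(O,S{\left(6,-2 \right)} \right)} = \left(- \frac{26}{9}\right)^{2} = \frac{676}{81}$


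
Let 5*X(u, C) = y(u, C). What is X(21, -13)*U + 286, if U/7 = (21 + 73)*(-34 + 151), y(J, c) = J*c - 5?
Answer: -21400678/5 ≈ -4.2801e+6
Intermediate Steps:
y(J, c) = -5 + J*c
X(u, C) = -1 + C*u/5 (X(u, C) = (-5 + u*C)/5 = (-5 + C*u)/5 = -1 + C*u/5)
U = 76986 (U = 7*((21 + 73)*(-34 + 151)) = 7*(94*117) = 7*10998 = 76986)
X(21, -13)*U + 286 = (-1 + (⅕)*(-13)*21)*76986 + 286 = (-1 - 273/5)*76986 + 286 = -278/5*76986 + 286 = -21402108/5 + 286 = -21400678/5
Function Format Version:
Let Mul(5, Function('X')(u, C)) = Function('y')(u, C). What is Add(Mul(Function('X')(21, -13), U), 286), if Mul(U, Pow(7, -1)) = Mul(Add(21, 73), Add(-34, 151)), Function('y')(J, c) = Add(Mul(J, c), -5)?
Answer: Rational(-21400678, 5) ≈ -4.2801e+6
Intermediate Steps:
Function('y')(J, c) = Add(-5, Mul(J, c))
Function('X')(u, C) = Add(-1, Mul(Rational(1, 5), C, u)) (Function('X')(u, C) = Mul(Rational(1, 5), Add(-5, Mul(u, C))) = Mul(Rational(1, 5), Add(-5, Mul(C, u))) = Add(-1, Mul(Rational(1, 5), C, u)))
U = 76986 (U = Mul(7, Mul(Add(21, 73), Add(-34, 151))) = Mul(7, Mul(94, 117)) = Mul(7, 10998) = 76986)
Add(Mul(Function('X')(21, -13), U), 286) = Add(Mul(Add(-1, Mul(Rational(1, 5), -13, 21)), 76986), 286) = Add(Mul(Add(-1, Rational(-273, 5)), 76986), 286) = Add(Mul(Rational(-278, 5), 76986), 286) = Add(Rational(-21402108, 5), 286) = Rational(-21400678, 5)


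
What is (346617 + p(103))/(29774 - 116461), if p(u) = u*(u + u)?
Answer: -367835/86687 ≈ -4.2433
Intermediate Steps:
p(u) = 2*u**2 (p(u) = u*(2*u) = 2*u**2)
(346617 + p(103))/(29774 - 116461) = (346617 + 2*103**2)/(29774 - 116461) = (346617 + 2*10609)/(-86687) = (346617 + 21218)*(-1/86687) = 367835*(-1/86687) = -367835/86687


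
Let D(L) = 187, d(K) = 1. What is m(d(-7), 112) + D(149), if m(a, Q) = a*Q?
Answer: 299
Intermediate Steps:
m(a, Q) = Q*a
m(d(-7), 112) + D(149) = 112*1 + 187 = 112 + 187 = 299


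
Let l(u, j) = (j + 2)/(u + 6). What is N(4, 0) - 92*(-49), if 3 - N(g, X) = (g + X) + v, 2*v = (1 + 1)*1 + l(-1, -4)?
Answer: 22531/5 ≈ 4506.2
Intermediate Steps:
l(u, j) = (2 + j)/(6 + u)
v = 4/5 (v = ((1 + 1)*1 + (2 - 4)/(6 - 1))/2 = (2*1 - 2/5)/2 = (2 + (1/5)*(-2))/2 = (2 - 2/5)/2 = (1/2)*(8/5) = 4/5 ≈ 0.80000)
N(g, X) = 11/5 - X - g (N(g, X) = 3 - ((g + X) + 4/5) = 3 - ((X + g) + 4/5) = 3 - (4/5 + X + g) = 3 + (-4/5 - X - g) = 11/5 - X - g)
N(4, 0) - 92*(-49) = (11/5 - 1*0 - 1*4) - 92*(-49) = (11/5 + 0 - 4) + 4508 = -9/5 + 4508 = 22531/5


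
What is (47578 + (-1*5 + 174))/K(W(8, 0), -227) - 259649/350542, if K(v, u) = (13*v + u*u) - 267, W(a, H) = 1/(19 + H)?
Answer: 65113459447/341424753122 ≈ 0.19071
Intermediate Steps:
K(v, u) = -267 + u² + 13*v (K(v, u) = (13*v + u²) - 267 = (u² + 13*v) - 267 = -267 + u² + 13*v)
(47578 + (-1*5 + 174))/K(W(8, 0), -227) - 259649/350542 = (47578 + (-1*5 + 174))/(-267 + (-227)² + 13/(19 + 0)) - 259649/350542 = (47578 + (-5 + 174))/(-267 + 51529 + 13/19) - 259649*1/350542 = (47578 + 169)/(-267 + 51529 + 13*(1/19)) - 259649/350542 = 47747/(-267 + 51529 + 13/19) - 259649/350542 = 47747/(973991/19) - 259649/350542 = 47747*(19/973991) - 259649/350542 = 907193/973991 - 259649/350542 = 65113459447/341424753122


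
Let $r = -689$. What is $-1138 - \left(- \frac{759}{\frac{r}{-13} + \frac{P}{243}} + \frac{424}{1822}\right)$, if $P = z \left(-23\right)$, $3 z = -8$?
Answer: $- \frac{39750593209}{35365931} \approx -1124.0$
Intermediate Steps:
$z = - \frac{8}{3}$ ($z = \frac{1}{3} \left(-8\right) = - \frac{8}{3} \approx -2.6667$)
$P = \frac{184}{3}$ ($P = \left(- \frac{8}{3}\right) \left(-23\right) = \frac{184}{3} \approx 61.333$)
$-1138 - \left(- \frac{759}{\frac{r}{-13} + \frac{P}{243}} + \frac{424}{1822}\right) = -1138 - \left(- \frac{759}{- \frac{689}{-13} + \frac{184}{3 \cdot 243}} + \frac{424}{1822}\right) = -1138 - \left(- \frac{759}{\left(-689\right) \left(- \frac{1}{13}\right) + \frac{184}{3} \cdot \frac{1}{243}} + 424 \cdot \frac{1}{1822}\right) = -1138 - \left(- \frac{759}{53 + \frac{184}{729}} + \frac{212}{911}\right) = -1138 - \left(- \frac{759}{\frac{38821}{729}} + \frac{212}{911}\right) = -1138 - \left(\left(-759\right) \frac{729}{38821} + \frac{212}{911}\right) = -1138 - \left(- \frac{553311}{38821} + \frac{212}{911}\right) = -1138 - - \frac{495836269}{35365931} = -1138 + \frac{495836269}{35365931} = - \frac{39750593209}{35365931}$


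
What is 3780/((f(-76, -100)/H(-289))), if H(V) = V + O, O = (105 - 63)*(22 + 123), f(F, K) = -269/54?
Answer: -1184100120/269 ≈ -4.4019e+6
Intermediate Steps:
f(F, K) = -269/54 (f(F, K) = -269*1/54 = -269/54)
O = 6090 (O = 42*145 = 6090)
H(V) = 6090 + V (H(V) = V + 6090 = 6090 + V)
3780/((f(-76, -100)/H(-289))) = 3780/((-269/(54*(6090 - 289)))) = 3780/((-269/54/5801)) = 3780/((-269/54*1/5801)) = 3780/(-269/313254) = 3780*(-313254/269) = -1184100120/269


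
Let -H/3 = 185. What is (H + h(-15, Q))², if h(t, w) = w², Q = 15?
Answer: 108900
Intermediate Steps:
H = -555 (H = -3*185 = -555)
(H + h(-15, Q))² = (-555 + 15²)² = (-555 + 225)² = (-330)² = 108900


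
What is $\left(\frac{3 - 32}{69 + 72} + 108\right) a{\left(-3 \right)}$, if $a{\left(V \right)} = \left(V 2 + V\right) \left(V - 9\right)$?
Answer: $\frac{547164}{47} \approx 11642.0$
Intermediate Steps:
$a{\left(V \right)} = 3 V \left(-9 + V\right)$ ($a{\left(V \right)} = \left(2 V + V\right) \left(-9 + V\right) = 3 V \left(-9 + V\right)$)
$\left(\frac{3 - 32}{69 + 72} + 108\right) a{\left(-3 \right)} = \left(\frac{3 - 32}{69 + 72} + 108\right) 3 \left(-3\right) \left(-9 - 3\right) = \left(- \frac{29}{141} + 108\right) 3 \left(-3\right) \left(-12\right) = \left(\left(-29\right) \frac{1}{141} + 108\right) 108 = \left(- \frac{29}{141} + 108\right) 108 = \frac{15199}{141} \cdot 108 = \frac{547164}{47}$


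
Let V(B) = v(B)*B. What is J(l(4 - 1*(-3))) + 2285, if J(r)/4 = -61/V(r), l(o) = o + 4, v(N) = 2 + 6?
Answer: 50209/22 ≈ 2282.2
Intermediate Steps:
v(N) = 8
V(B) = 8*B
l(o) = 4 + o
J(r) = -61/(2*r) (J(r) = 4*(-61*1/(8*r)) = 4*(-61/(8*r)) = -61/(2*r))
J(l(4 - 1*(-3))) + 2285 = -61/(2*(4 + (4 - 1*(-3)))) + 2285 = -61/(2*(4 + (4 + 3))) + 2285 = -61/(2*(4 + 7)) + 2285 = -61/2/11 + 2285 = -61/2*1/11 + 2285 = -61/22 + 2285 = 50209/22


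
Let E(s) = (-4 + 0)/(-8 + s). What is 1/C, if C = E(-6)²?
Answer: 49/4 ≈ 12.250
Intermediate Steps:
E(s) = -4/(-8 + s)
C = 4/49 (C = (-4/(-8 - 6))² = (-4/(-14))² = (-4*(-1/14))² = (2/7)² = 4/49 ≈ 0.081633)
1/C = 1/(4/49) = 49/4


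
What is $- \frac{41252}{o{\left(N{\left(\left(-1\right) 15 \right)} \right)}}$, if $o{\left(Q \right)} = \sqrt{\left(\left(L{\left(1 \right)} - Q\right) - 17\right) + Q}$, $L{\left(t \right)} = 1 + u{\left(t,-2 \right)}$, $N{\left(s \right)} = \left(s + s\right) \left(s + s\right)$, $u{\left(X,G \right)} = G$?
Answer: $\frac{20626 i \sqrt{2}}{3} \approx 9723.2 i$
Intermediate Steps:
$N{\left(s \right)} = 4 s^{2}$ ($N{\left(s \right)} = 2 s 2 s = 4 s^{2}$)
$L{\left(t \right)} = -1$ ($L{\left(t \right)} = 1 - 2 = -1$)
$o{\left(Q \right)} = 3 i \sqrt{2}$ ($o{\left(Q \right)} = \sqrt{\left(\left(-1 - Q\right) - 17\right) + Q} = \sqrt{\left(-18 - Q\right) + Q} = \sqrt{-18} = 3 i \sqrt{2}$)
$- \frac{41252}{o{\left(N{\left(\left(-1\right) 15 \right)} \right)}} = - \frac{41252}{3 i \sqrt{2}} = - 41252 \left(- \frac{i \sqrt{2}}{6}\right) = \frac{20626 i \sqrt{2}}{3}$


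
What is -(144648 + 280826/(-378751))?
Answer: -54785293822/378751 ≈ -1.4465e+5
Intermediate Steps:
-(144648 + 280826/(-378751)) = -(144648 + 280826*(-1/378751)) = -(144648 - 280826/378751) = -1*54785293822/378751 = -54785293822/378751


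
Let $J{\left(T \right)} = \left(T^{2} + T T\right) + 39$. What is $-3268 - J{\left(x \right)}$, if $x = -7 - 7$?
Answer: $-3699$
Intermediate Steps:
$x = -14$ ($x = -7 - 7 = -14$)
$J{\left(T \right)} = 39 + 2 T^{2}$ ($J{\left(T \right)} = \left(T^{2} + T^{2}\right) + 39 = 2 T^{2} + 39 = 39 + 2 T^{2}$)
$-3268 - J{\left(x \right)} = -3268 - \left(39 + 2 \left(-14\right)^{2}\right) = -3268 - \left(39 + 2 \cdot 196\right) = -3268 - \left(39 + 392\right) = -3268 - 431 = -3699$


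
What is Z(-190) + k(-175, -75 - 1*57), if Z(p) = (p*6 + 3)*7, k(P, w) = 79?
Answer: -7880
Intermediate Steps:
Z(p) = 21 + 42*p (Z(p) = (6*p + 3)*7 = (3 + 6*p)*7 = 21 + 42*p)
Z(-190) + k(-175, -75 - 1*57) = (21 + 42*(-190)) + 79 = (21 - 7980) + 79 = -7959 + 79 = -7880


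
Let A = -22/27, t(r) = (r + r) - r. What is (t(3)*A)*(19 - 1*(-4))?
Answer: -506/9 ≈ -56.222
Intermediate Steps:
t(r) = r (t(r) = 2*r - r = r)
A = -22/27 (A = -22*1/27 = -22/27 ≈ -0.81481)
(t(3)*A)*(19 - 1*(-4)) = (3*(-22/27))*(19 - 1*(-4)) = -22*(19 + 4)/9 = -22/9*23 = -506/9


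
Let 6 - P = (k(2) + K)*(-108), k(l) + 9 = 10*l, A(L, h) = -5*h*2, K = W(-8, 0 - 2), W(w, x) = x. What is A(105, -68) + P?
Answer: 1658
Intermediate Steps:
K = -2 (K = 0 - 2 = -2)
A(L, h) = -10*h
k(l) = -9 + 10*l
P = 978 (P = 6 - ((-9 + 10*2) - 2)*(-108) = 6 - ((-9 + 20) - 2)*(-108) = 6 - (11 - 2)*(-108) = 6 - 9*(-108) = 6 - 1*(-972) = 6 + 972 = 978)
A(105, -68) + P = -10*(-68) + 978 = 680 + 978 = 1658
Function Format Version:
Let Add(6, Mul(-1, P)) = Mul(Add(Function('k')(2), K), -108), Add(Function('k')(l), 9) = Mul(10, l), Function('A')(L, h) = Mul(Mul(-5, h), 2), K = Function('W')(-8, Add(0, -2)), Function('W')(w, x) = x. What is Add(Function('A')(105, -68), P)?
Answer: 1658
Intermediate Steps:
K = -2 (K = Add(0, -2) = -2)
Function('A')(L, h) = Mul(-10, h)
Function('k')(l) = Add(-9, Mul(10, l))
P = 978 (P = Add(6, Mul(-1, Mul(Add(Add(-9, Mul(10, 2)), -2), -108))) = Add(6, Mul(-1, Mul(Add(Add(-9, 20), -2), -108))) = Add(6, Mul(-1, Mul(Add(11, -2), -108))) = Add(6, Mul(-1, Mul(9, -108))) = Add(6, Mul(-1, -972)) = Add(6, 972) = 978)
Add(Function('A')(105, -68), P) = Add(Mul(-10, -68), 978) = Add(680, 978) = 1658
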